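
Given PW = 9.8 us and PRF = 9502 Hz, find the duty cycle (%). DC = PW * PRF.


DC = 9.8e-6 * 9502 * 100 = 9.31%

9.31%


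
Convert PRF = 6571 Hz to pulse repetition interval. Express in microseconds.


PRI = 1/6571 = 0.0001521838 s = 152.2 us

152.2 us


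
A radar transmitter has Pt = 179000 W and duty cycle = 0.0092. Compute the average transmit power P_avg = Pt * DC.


P_avg = 179000 * 0.0092 = 1646.8 W

1646.8 W


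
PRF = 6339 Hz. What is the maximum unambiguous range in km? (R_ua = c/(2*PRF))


R_ua = 3e8 / (2 * 6339) = 23663.0 m = 23.7 km

23.7 km


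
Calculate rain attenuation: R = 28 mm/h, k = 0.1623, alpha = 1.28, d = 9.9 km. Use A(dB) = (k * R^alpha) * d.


gamma = 0.1623 * 28^1.28 = 11.552628 dB/km
A = 11.552628 * 9.9 = 114.37 dB

114.37 dB


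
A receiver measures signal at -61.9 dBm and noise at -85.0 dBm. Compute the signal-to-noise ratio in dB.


SNR = -61.9 - (-85.0) = 23.1 dB

23.1 dB


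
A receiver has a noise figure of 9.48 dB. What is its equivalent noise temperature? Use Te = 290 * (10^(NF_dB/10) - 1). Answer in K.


NF_lin = 10^(9.48/10) = 8.87156
Te = 290 * (8.87156 - 1) = 2282.8 K

2282.8 K


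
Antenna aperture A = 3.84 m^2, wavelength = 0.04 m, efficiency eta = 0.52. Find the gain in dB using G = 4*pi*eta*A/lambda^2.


G_linear = 4*pi*0.52*3.84/0.04^2 = 15682.83
G_dB = 10*log10(15682.83) = 42.0 dB

42.0 dB


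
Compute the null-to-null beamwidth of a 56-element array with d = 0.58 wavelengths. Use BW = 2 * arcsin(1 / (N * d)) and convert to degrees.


1/(N*d) = 1/(56*0.58) = 0.030788
BW = 2*arcsin(0.030788) = 3.5 degrees

3.5 degrees


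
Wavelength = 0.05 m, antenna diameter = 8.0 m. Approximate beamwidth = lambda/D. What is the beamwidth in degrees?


BW_rad = 0.05 / 8.0 = 0.00625
BW_deg = 0.36 degrees

0.36 degrees


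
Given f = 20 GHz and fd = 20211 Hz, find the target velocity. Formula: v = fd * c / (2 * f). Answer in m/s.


v = 20211 * 3e8 / (2 * 20000000000.0) = 151.6 m/s

151.6 m/s


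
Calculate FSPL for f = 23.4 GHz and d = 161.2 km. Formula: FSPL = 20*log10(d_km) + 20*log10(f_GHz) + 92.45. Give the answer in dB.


20*log10(161.2) = 44.15
20*log10(23.4) = 27.38
FSPL = 164.0 dB

164.0 dB


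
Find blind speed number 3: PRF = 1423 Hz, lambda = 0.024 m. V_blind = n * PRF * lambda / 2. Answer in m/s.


V_blind = 3 * 1423 * 0.024 / 2 = 51.2 m/s

51.2 m/s


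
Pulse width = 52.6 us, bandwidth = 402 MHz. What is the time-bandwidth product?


TBP = 52.6 * 402 = 21145.2

21145.2


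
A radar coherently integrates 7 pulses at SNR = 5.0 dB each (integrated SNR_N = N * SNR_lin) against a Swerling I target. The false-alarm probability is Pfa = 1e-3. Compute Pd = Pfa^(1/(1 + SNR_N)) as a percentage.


SNR_lin = 10^(5.0/10) = 3.16228
SNR_N = 7 * 3.16228 = 22.13596
1/(1 + SNR_N) = 1/23.13596 = 0.0432228
Pd = (1e-3)^0.0432228 = 0.74188
Pd = 74.2%

74.2%


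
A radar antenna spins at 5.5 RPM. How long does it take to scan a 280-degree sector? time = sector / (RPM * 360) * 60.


t = 280 / (5.5 * 360) * 60 = 8.48 s

8.48 s


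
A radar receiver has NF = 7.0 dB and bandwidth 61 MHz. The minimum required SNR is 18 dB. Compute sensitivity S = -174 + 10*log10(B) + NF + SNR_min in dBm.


10*log10(61000000.0) = 77.85
S = -174 + 77.85 + 7.0 + 18 = -71.1 dBm

-71.1 dBm


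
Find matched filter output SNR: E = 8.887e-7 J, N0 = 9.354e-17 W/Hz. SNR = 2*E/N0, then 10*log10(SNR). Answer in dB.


SNR_lin = 2 * 8.887e-7 / 9.354e-17 = 1.9e10
SNR_dB = 10*log10(1.9e10) = 102.8 dB

102.8 dB


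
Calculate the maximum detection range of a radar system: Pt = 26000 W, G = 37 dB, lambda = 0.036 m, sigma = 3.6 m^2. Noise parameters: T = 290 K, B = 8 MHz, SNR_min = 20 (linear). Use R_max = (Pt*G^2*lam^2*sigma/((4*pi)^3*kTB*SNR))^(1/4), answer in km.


G_lin = 10^(37/10) = 5011.872336
R^4 = 26000 * 5011.872336^2 * 0.036^2 * 3.6 / ((4*pi)^3 * 1.38e-23 * 290 * 8000000.0 * 20)
R^4 = 2.39803e18 m^4
R_max = (2.39803e18)^(1/4) = 39351.7 m = 39.4 km

39.4 km


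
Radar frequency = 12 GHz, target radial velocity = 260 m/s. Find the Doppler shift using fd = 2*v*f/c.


fd = 2 * 260 * 12000000000.0 / 3e8 = 20800.0 Hz

20800.0 Hz


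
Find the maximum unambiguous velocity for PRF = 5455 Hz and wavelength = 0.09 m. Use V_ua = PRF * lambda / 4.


V_ua = 5455 * 0.09 / 4 = 122.7 m/s

122.7 m/s


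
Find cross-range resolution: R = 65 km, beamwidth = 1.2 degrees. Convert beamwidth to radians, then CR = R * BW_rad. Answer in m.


BW_rad = 0.020943951
CR = 65000 * 0.020943951 = 1361.4 m

1361.4 m


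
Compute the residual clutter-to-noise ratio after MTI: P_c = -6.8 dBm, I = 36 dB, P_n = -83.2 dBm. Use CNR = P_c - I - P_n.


CNR = -6.8 - 36 - (-83.2) = 40.4 dB

40.4 dB


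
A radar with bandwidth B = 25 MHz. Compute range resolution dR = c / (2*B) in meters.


dR = 3e8 / (2 * 25000000.0) = 6.0 m

6.0 m


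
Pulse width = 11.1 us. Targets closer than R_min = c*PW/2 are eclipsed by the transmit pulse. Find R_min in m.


R_min = 3e8 * 11.1e-6 / 2 = 1665.0 m

1665.0 m


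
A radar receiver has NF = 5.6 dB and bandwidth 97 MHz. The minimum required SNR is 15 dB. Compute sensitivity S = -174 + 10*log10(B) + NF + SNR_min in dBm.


10*log10(97000000.0) = 79.87
S = -174 + 79.87 + 5.6 + 15 = -73.5 dBm

-73.5 dBm


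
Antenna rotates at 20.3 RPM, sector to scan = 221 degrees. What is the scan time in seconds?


t = 221 / (20.3 * 360) * 60 = 1.81 s

1.81 s


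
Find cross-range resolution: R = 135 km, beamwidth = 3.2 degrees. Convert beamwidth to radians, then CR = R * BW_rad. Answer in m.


BW_rad = 0.055850536
CR = 135000 * 0.055850536 = 7539.8 m

7539.8 m


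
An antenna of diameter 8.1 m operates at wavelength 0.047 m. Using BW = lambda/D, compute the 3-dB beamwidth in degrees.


BW_rad = 0.047 / 8.1 = 0.005802
BW_deg = 0.33 degrees

0.33 degrees


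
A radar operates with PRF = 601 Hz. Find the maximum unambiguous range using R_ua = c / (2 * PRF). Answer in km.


R_ua = 3e8 / (2 * 601) = 249584.0 m = 249.6 km

249.6 km


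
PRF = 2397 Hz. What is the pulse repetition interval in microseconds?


PRI = 1/2397 = 0.0004171882 s = 417.2 us

417.2 us


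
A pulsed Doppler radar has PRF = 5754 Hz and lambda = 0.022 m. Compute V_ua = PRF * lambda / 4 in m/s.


V_ua = 5754 * 0.022 / 4 = 31.6 m/s

31.6 m/s


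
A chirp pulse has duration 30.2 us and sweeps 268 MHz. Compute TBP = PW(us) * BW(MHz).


TBP = 30.2 * 268 = 8093.6

8093.6


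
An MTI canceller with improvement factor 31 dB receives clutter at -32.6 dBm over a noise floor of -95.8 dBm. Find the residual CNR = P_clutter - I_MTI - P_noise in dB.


CNR = -32.6 - 31 - (-95.8) = 32.2 dB

32.2 dB


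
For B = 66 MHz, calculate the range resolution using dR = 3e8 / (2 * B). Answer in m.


dR = 3e8 / (2 * 66000000.0) = 2.27 m

2.27 m


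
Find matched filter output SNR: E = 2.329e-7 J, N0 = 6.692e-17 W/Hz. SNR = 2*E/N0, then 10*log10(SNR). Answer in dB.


SNR_lin = 2 * 2.329e-7 / 6.692e-17 = 6.961e9
SNR_dB = 10*log10(6.961e9) = 98.4 dB

98.4 dB


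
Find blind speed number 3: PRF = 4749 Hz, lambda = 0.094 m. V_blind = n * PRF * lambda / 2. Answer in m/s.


V_blind = 3 * 4749 * 0.094 / 2 = 669.6 m/s

669.6 m/s


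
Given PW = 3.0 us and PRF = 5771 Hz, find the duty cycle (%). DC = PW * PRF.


DC = 3.0e-6 * 5771 * 100 = 1.73%

1.73%


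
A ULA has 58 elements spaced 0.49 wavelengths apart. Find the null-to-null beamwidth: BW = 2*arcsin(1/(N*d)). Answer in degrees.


1/(N*d) = 1/(58*0.49) = 0.035186
BW = 2*arcsin(0.035186) = 4.0 degrees

4.0 degrees


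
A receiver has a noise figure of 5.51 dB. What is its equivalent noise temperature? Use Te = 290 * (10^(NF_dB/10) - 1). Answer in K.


NF_lin = 10^(5.51/10) = 3.556313
Te = 290 * (3.556313 - 1) = 741.3 K

741.3 K


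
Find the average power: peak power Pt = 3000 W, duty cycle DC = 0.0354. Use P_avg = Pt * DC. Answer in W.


P_avg = 3000 * 0.0354 = 106.2 W

106.2 W


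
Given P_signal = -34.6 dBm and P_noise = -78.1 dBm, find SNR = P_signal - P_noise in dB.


SNR = -34.6 - (-78.1) = 43.5 dB

43.5 dB


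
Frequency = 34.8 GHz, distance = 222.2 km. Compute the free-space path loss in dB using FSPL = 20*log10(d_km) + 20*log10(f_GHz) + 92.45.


20*log10(222.2) = 46.93
20*log10(34.8) = 30.83
FSPL = 170.2 dB

170.2 dB


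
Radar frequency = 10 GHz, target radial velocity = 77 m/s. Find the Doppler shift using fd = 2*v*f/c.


fd = 2 * 77 * 10000000000.0 / 3e8 = 5133.3 Hz

5133.3 Hz


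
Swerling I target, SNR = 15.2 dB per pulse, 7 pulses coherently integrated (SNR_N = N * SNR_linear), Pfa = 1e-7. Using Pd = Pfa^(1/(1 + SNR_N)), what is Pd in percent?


SNR_lin = 10^(15.2/10) = 33.11311
SNR_N = 7 * 33.11311 = 231.79177
1/(1 + SNR_N) = 1/232.79177 = 0.0042957
Pd = (1e-7)^0.0042957 = 0.9331
Pd = 93.3%

93.3%


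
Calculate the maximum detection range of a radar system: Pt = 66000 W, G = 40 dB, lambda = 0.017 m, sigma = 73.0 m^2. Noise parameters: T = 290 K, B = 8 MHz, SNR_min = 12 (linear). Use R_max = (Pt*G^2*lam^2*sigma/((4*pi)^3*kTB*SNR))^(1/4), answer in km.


G_lin = 10^(40/10) = 10000.0
R^4 = 66000 * 10000.0^2 * 0.017^2 * 73.0 / ((4*pi)^3 * 1.38e-23 * 290 * 8000000.0 * 12)
R^4 = 1.82636e20 m^4
R_max = (1.82636e20)^(1/4) = 116251.0 m = 116.3 km

116.3 km


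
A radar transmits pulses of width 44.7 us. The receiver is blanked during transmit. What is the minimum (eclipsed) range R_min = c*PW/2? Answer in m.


R_min = 3e8 * 44.7e-6 / 2 = 6705.0 m

6705.0 m


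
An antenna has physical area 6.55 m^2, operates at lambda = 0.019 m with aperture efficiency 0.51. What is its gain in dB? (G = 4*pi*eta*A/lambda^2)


G_linear = 4*pi*0.51*6.55/0.019^2 = 116282.44
G_dB = 10*log10(116282.44) = 50.7 dB

50.7 dB


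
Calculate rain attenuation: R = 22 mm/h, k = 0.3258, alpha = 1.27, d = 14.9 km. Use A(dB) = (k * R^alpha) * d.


gamma = 0.3258 * 22^1.27 = 16.513072 dB/km
A = 16.513072 * 14.9 = 246.04 dB

246.04 dB


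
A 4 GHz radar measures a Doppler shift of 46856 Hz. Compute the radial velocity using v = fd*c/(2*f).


v = 46856 * 3e8 / (2 * 4000000000.0) = 1757.1 m/s

1757.1 m/s


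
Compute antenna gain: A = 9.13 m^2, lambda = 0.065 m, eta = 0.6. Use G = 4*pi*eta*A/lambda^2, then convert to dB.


G_linear = 4*pi*0.6*9.13/0.065^2 = 16293.15
G_dB = 10*log10(16293.15) = 42.1 dB

42.1 dB


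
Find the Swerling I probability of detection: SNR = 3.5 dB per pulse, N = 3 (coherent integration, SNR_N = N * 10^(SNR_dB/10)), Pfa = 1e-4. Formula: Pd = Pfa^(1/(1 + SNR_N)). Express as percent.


SNR_lin = 10^(3.5/10) = 2.23872
SNR_N = 3 * 2.23872 = 6.71616
1/(1 + SNR_N) = 1/7.71616 = 0.1295981
Pd = (1e-4)^0.1295981 = 0.30312
Pd = 30.3%

30.3%


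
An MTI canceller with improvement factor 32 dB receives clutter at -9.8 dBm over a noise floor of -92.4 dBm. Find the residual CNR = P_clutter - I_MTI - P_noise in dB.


CNR = -9.8 - 32 - (-92.4) = 50.6 dB

50.6 dB


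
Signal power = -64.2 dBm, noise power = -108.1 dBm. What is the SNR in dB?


SNR = -64.2 - (-108.1) = 43.9 dB

43.9 dB


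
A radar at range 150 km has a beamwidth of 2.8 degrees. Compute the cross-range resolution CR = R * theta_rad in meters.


BW_rad = 0.048869219
CR = 150000 * 0.048869219 = 7330.4 m

7330.4 m


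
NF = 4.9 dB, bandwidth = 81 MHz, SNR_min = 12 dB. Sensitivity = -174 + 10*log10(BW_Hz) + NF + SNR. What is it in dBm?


10*log10(81000000.0) = 79.08
S = -174 + 79.08 + 4.9 + 12 = -78.0 dBm

-78.0 dBm


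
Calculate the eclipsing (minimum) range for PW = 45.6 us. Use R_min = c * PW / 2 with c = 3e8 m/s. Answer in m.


R_min = 3e8 * 45.6e-6 / 2 = 6840.0 m

6840.0 m


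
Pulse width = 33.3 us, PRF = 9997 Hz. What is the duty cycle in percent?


DC = 33.3e-6 * 9997 * 100 = 33.29%

33.29%


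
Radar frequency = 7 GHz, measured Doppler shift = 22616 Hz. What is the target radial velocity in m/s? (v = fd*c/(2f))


v = 22616 * 3e8 / (2 * 7000000000.0) = 484.6 m/s

484.6 m/s


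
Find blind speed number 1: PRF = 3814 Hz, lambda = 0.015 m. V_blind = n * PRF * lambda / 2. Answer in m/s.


V_blind = 1 * 3814 * 0.015 / 2 = 28.6 m/s

28.6 m/s


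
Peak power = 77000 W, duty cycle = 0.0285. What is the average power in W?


P_avg = 77000 * 0.0285 = 2194.5 W

2194.5 W


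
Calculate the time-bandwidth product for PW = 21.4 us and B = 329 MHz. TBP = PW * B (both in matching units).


TBP = 21.4 * 329 = 7040.6

7040.6


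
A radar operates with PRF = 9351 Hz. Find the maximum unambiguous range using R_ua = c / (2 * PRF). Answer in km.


R_ua = 3e8 / (2 * 9351) = 16041.1 m = 16.0 km

16.0 km


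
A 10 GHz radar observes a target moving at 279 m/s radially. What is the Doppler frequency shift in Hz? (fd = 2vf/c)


fd = 2 * 279 * 10000000000.0 / 3e8 = 18600.0 Hz

18600.0 Hz


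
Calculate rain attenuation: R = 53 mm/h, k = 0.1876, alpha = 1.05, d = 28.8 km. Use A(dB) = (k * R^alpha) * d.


gamma = 0.1876 * 53^1.05 = 12.126138 dB/km
A = 12.126138 * 28.8 = 349.23 dB

349.23 dB


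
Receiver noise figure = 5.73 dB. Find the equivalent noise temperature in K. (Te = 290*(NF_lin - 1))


NF_lin = 10^(5.73/10) = 3.741106
Te = 290 * (3.741106 - 1) = 794.9 K

794.9 K


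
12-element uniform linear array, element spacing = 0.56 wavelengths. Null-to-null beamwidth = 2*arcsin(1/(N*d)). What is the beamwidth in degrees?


1/(N*d) = 1/(12*0.56) = 0.14881
BW = 2*arcsin(0.14881) = 17.1 degrees

17.1 degrees


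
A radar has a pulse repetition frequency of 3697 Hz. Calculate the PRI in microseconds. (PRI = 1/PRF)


PRI = 1/3697 = 0.0002704896 s = 270.5 us

270.5 us


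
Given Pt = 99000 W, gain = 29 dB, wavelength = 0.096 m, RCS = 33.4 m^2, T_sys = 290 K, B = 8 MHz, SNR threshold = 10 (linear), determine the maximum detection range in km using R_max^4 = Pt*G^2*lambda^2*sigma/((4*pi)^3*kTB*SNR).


G_lin = 10^(29/10) = 794.328235
R^4 = 99000 * 794.328235^2 * 0.096^2 * 33.4 / ((4*pi)^3 * 1.38e-23 * 290 * 8000000.0 * 10)
R^4 = 3.02641e19 m^4
R_max = (3.02641e19)^(1/4) = 74170.6 m = 74.2 km

74.2 km


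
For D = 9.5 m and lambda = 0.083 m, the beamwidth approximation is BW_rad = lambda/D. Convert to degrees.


BW_rad = 0.083 / 9.5 = 0.008737
BW_deg = 0.5 degrees

0.5 degrees


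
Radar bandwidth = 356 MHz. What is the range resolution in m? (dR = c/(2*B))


dR = 3e8 / (2 * 356000000.0) = 0.42 m

0.42 m


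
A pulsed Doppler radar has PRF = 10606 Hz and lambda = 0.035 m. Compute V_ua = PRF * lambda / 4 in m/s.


V_ua = 10606 * 0.035 / 4 = 92.8 m/s

92.8 m/s


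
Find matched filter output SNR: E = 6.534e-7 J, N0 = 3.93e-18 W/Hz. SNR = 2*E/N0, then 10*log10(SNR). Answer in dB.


SNR_lin = 2 * 6.534e-7 / 3.93e-18 = 3.325e11
SNR_dB = 10*log10(3.325e11) = 115.2 dB

115.2 dB


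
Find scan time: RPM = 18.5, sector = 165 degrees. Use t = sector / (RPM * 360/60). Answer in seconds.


t = 165 / (18.5 * 360) * 60 = 1.49 s

1.49 s


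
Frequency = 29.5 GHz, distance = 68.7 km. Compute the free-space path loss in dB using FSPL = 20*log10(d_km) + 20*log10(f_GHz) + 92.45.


20*log10(68.7) = 36.74
20*log10(29.5) = 29.4
FSPL = 158.6 dB

158.6 dB


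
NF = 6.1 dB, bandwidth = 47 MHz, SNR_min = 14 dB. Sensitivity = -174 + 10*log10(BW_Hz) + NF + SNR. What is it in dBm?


10*log10(47000000.0) = 76.72
S = -174 + 76.72 + 6.1 + 14 = -77.2 dBm

-77.2 dBm


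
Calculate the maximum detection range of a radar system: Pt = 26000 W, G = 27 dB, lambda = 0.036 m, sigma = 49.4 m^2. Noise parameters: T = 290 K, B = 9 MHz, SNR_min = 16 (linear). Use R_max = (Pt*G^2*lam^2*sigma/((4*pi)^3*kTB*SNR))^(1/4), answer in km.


G_lin = 10^(27/10) = 501.187234
R^4 = 26000 * 501.187234^2 * 0.036^2 * 49.4 / ((4*pi)^3 * 1.38e-23 * 290 * 9000000.0 * 16)
R^4 = 3.65625e17 m^4
R_max = (3.65625e17)^(1/4) = 24590.0 m = 24.6 km

24.6 km


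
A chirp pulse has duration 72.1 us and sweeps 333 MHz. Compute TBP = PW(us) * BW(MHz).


TBP = 72.1 * 333 = 24009.3

24009.3


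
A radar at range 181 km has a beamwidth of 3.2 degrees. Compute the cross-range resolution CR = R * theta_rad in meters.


BW_rad = 0.055850536
CR = 181000 * 0.055850536 = 10108.9 m

10108.9 m


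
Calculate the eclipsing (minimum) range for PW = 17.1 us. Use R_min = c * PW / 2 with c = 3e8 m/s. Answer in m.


R_min = 3e8 * 17.1e-6 / 2 = 2565.0 m

2565.0 m


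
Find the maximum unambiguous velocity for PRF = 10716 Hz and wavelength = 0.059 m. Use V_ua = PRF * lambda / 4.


V_ua = 10716 * 0.059 / 4 = 158.1 m/s

158.1 m/s


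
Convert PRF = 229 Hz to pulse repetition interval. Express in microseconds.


PRI = 1/229 = 0.0043668122 s = 4366.8 us

4366.8 us


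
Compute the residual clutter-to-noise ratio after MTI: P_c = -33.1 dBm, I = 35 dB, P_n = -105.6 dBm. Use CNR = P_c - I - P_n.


CNR = -33.1 - 35 - (-105.6) = 37.5 dB

37.5 dB


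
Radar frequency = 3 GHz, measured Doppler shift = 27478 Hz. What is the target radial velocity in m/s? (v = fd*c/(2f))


v = 27478 * 3e8 / (2 * 3000000000.0) = 1373.9 m/s

1373.9 m/s


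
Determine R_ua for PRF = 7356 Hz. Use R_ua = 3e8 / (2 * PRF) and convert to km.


R_ua = 3e8 / (2 * 7356) = 20391.5 m = 20.4 km

20.4 km


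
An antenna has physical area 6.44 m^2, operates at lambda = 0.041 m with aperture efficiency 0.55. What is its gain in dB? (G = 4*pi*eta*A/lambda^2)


G_linear = 4*pi*0.55*6.44/0.041^2 = 26478.34
G_dB = 10*log10(26478.34) = 44.2 dB

44.2 dB


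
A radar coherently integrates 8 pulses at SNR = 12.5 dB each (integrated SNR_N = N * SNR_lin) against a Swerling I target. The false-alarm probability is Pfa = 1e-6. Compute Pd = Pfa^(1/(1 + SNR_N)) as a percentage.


SNR_lin = 10^(12.5/10) = 17.78279
SNR_N = 8 * 17.78279 = 142.26232
1/(1 + SNR_N) = 1/143.26232 = 0.0069802
Pd = (1e-6)^0.0069802 = 0.90807
Pd = 90.8%

90.8%


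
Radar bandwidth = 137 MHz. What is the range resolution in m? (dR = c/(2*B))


dR = 3e8 / (2 * 137000000.0) = 1.09 m

1.09 m


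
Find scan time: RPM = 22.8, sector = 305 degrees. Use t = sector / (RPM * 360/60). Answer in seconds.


t = 305 / (22.8 * 360) * 60 = 2.23 s

2.23 s


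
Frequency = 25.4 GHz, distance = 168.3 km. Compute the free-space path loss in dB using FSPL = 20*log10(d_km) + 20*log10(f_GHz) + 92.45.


20*log10(168.3) = 44.52
20*log10(25.4) = 28.1
FSPL = 165.1 dB

165.1 dB


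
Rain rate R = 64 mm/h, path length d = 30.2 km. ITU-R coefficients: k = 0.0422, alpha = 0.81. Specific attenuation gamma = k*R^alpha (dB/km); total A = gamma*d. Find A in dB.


gamma = 0.0422 * 64^0.81 = 1.225514 dB/km
A = 1.225514 * 30.2 = 37.01 dB

37.01 dB


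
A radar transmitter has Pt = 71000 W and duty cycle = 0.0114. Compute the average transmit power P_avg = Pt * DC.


P_avg = 71000 * 0.0114 = 809.4 W

809.4 W


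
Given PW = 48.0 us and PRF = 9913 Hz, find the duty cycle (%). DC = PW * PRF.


DC = 48.0e-6 * 9913 * 100 = 47.58%

47.58%


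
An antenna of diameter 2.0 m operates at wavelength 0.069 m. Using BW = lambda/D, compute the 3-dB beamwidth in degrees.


BW_rad = 0.069 / 2.0 = 0.0345
BW_deg = 1.98 degrees

1.98 degrees


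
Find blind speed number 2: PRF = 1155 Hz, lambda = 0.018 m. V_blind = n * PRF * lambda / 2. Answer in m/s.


V_blind = 2 * 1155 * 0.018 / 2 = 20.8 m/s

20.8 m/s


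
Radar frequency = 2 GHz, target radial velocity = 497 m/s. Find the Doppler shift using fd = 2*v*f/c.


fd = 2 * 497 * 2000000000.0 / 3e8 = 6626.7 Hz

6626.7 Hz


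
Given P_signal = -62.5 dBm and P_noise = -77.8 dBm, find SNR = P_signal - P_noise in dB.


SNR = -62.5 - (-77.8) = 15.3 dB

15.3 dB


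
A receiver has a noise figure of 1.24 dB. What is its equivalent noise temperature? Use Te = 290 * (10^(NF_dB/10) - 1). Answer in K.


NF_lin = 10^(1.24/10) = 1.330454
Te = 290 * (1.330454 - 1) = 95.8 K

95.8 K


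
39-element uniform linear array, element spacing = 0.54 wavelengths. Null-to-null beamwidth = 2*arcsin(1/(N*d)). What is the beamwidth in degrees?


1/(N*d) = 1/(39*0.54) = 0.047483
BW = 2*arcsin(0.047483) = 5.4 degrees

5.4 degrees


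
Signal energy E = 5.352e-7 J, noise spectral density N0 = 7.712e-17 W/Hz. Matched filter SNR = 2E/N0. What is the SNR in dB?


SNR_lin = 2 * 5.352e-7 / 7.712e-17 = 1.388e10
SNR_dB = 10*log10(1.388e10) = 101.4 dB

101.4 dB


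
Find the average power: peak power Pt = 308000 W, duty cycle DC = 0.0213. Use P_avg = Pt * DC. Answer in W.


P_avg = 308000 * 0.0213 = 6560.4 W

6560.4 W


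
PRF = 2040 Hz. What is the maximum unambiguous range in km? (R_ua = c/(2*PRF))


R_ua = 3e8 / (2 * 2040) = 73529.4 m = 73.5 km

73.5 km


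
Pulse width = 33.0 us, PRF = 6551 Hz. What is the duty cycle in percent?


DC = 33.0e-6 * 6551 * 100 = 21.62%

21.62%


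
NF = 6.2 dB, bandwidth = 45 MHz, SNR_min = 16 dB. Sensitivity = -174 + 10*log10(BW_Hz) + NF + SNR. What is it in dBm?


10*log10(45000000.0) = 76.53
S = -174 + 76.53 + 6.2 + 16 = -75.3 dBm

-75.3 dBm


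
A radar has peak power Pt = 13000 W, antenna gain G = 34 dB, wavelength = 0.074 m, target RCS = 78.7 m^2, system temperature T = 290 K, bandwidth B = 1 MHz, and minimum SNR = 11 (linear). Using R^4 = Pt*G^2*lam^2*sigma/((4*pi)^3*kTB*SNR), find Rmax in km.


G_lin = 10^(34/10) = 2511.886432
R^4 = 13000 * 2511.886432^2 * 0.074^2 * 78.7 / ((4*pi)^3 * 1.38e-23 * 290 * 1000000.0 * 11)
R^4 = 4.04652e20 m^4
R_max = (4.04652e20)^(1/4) = 141830.8 m = 141.8 km

141.8 km


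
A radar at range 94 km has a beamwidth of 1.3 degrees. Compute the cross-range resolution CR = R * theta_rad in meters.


BW_rad = 0.02268928
CR = 94000 * 0.02268928 = 2132.8 m

2132.8 m


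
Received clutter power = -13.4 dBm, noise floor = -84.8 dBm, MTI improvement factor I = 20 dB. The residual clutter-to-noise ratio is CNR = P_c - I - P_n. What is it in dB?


CNR = -13.4 - 20 - (-84.8) = 51.4 dB

51.4 dB


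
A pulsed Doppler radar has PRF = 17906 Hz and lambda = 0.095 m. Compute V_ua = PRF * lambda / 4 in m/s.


V_ua = 17906 * 0.095 / 4 = 425.3 m/s

425.3 m/s


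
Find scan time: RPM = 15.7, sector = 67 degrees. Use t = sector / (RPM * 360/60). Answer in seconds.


t = 67 / (15.7 * 360) * 60 = 0.71 s

0.71 s


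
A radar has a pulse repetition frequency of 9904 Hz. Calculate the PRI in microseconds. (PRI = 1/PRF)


PRI = 1/9904 = 0.0001009693 s = 101.0 us

101.0 us


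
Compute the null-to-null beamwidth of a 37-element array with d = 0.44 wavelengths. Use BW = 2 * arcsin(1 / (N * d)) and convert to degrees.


1/(N*d) = 1/(37*0.44) = 0.061425
BW = 2*arcsin(0.061425) = 7.0 degrees

7.0 degrees


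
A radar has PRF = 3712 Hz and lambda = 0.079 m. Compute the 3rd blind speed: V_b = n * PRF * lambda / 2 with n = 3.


V_blind = 3 * 3712 * 0.079 / 2 = 439.9 m/s

439.9 m/s


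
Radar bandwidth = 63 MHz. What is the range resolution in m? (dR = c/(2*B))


dR = 3e8 / (2 * 63000000.0) = 2.38 m

2.38 m


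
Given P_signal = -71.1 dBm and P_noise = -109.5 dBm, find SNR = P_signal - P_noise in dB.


SNR = -71.1 - (-109.5) = 38.4 dB

38.4 dB


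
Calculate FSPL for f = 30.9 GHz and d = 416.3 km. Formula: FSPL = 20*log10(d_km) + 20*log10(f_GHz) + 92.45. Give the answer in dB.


20*log10(416.3) = 52.39
20*log10(30.9) = 29.8
FSPL = 174.6 dB

174.6 dB


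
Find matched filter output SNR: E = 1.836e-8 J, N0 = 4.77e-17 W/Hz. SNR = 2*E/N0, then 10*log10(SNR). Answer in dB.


SNR_lin = 2 * 1.836e-8 / 4.77e-17 = 7.698e8
SNR_dB = 10*log10(7.698e8) = 88.9 dB

88.9 dB


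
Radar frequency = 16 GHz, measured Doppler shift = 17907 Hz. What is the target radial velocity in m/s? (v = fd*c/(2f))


v = 17907 * 3e8 / (2 * 16000000000.0) = 167.9 m/s

167.9 m/s


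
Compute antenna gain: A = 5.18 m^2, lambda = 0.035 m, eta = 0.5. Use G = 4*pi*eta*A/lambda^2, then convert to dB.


G_linear = 4*pi*0.5*5.18/0.035^2 = 26568.9
G_dB = 10*log10(26568.9) = 44.2 dB

44.2 dB


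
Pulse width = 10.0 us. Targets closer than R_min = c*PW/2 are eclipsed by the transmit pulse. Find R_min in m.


R_min = 3e8 * 10.0e-6 / 2 = 1500.0 m

1500.0 m


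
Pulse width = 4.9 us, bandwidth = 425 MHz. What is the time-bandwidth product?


TBP = 4.9 * 425 = 2082.5

2082.5


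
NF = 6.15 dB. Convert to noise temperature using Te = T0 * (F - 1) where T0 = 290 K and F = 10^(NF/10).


NF_lin = 10^(6.15/10) = 4.120975
Te = 290 * (4.120975 - 1) = 905.1 K

905.1 K


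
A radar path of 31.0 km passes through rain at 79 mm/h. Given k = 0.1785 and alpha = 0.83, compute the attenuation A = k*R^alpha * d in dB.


gamma = 0.1785 * 79^0.83 = 6.709169 dB/km
A = 6.709169 * 31.0 = 207.98 dB

207.98 dB


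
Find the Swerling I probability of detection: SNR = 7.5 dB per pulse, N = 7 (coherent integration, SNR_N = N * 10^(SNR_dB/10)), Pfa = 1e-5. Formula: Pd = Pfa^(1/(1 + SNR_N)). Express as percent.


SNR_lin = 10^(7.5/10) = 5.62341
SNR_N = 7 * 5.62341 = 39.36387
1/(1 + SNR_N) = 1/40.36387 = 0.0247746
Pd = (1e-5)^0.0247746 = 0.75184
Pd = 75.2%

75.2%


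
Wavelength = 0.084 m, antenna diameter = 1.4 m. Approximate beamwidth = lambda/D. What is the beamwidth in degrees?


BW_rad = 0.084 / 1.4 = 0.06
BW_deg = 3.44 degrees

3.44 degrees


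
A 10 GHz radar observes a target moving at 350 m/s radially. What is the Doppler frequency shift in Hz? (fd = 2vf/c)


fd = 2 * 350 * 10000000000.0 / 3e8 = 23333.3 Hz

23333.3 Hz


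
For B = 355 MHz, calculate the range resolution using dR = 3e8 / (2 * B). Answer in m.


dR = 3e8 / (2 * 355000000.0) = 0.42 m

0.42 m


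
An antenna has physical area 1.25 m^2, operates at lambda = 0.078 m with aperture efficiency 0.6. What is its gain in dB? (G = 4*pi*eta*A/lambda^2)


G_linear = 4*pi*0.6*1.25/0.078^2 = 1549.11
G_dB = 10*log10(1549.11) = 31.9 dB

31.9 dB


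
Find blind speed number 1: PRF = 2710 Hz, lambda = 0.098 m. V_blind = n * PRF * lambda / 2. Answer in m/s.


V_blind = 1 * 2710 * 0.098 / 2 = 132.8 m/s

132.8 m/s


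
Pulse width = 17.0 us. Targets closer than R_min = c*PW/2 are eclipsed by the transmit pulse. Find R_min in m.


R_min = 3e8 * 17.0e-6 / 2 = 2550.0 m

2550.0 m


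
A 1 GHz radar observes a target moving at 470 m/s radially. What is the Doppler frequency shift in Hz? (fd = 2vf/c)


fd = 2 * 470 * 1000000000.0 / 3e8 = 3133.3 Hz

3133.3 Hz


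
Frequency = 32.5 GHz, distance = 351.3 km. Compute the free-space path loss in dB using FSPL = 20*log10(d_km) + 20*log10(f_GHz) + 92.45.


20*log10(351.3) = 50.91
20*log10(32.5) = 30.24
FSPL = 173.6 dB

173.6 dB


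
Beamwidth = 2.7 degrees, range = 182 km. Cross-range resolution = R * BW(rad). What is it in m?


BW_rad = 0.04712389
CR = 182000 * 0.04712389 = 8576.5 m

8576.5 m


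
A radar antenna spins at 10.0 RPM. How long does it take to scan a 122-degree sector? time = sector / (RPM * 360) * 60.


t = 122 / (10.0 * 360) * 60 = 2.03 s

2.03 s


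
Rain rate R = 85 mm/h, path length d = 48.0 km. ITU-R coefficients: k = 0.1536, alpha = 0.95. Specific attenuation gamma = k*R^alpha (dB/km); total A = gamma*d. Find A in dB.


gamma = 0.1536 * 85^0.95 = 10.455365 dB/km
A = 10.455365 * 48.0 = 501.86 dB

501.86 dB


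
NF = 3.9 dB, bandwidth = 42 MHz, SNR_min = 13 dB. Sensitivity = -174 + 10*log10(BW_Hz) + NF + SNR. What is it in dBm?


10*log10(42000000.0) = 76.23
S = -174 + 76.23 + 3.9 + 13 = -80.9 dBm

-80.9 dBm


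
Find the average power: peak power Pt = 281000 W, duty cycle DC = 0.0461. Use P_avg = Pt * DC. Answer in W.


P_avg = 281000 * 0.0461 = 12954.1 W

12954.1 W


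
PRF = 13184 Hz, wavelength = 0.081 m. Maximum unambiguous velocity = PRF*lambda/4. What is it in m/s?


V_ua = 13184 * 0.081 / 4 = 267.0 m/s

267.0 m/s


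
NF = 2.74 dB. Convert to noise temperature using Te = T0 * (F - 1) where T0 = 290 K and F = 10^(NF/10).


NF_lin = 10^(2.74/10) = 1.879317
Te = 290 * (1.879317 - 1) = 255.0 K

255.0 K


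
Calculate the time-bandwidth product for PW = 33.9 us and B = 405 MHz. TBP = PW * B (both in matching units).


TBP = 33.9 * 405 = 13729.5

13729.5


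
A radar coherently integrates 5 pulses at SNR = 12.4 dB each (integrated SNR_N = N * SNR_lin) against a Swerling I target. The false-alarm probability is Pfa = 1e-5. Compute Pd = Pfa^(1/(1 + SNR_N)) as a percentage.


SNR_lin = 10^(12.4/10) = 17.37801
SNR_N = 5 * 17.37801 = 86.89005
1/(1 + SNR_N) = 1/87.89005 = 0.0113779
Pd = (1e-5)^0.0113779 = 0.87722
Pd = 87.7%

87.7%


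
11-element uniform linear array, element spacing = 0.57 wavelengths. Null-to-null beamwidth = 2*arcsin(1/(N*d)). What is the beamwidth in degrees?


1/(N*d) = 1/(11*0.57) = 0.15949
BW = 2*arcsin(0.15949) = 18.4 degrees

18.4 degrees


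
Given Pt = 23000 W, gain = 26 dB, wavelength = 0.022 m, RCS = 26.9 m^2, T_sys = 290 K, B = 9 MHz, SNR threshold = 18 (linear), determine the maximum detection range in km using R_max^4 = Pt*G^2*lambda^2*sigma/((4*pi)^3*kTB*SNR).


G_lin = 10^(26/10) = 398.107171
R^4 = 23000 * 398.107171^2 * 0.022^2 * 26.9 / ((4*pi)^3 * 1.38e-23 * 290 * 9000000.0 * 18)
R^4 = 3.68896e16 m^4
R_max = (3.68896e16)^(1/4) = 13858.8 m = 13.9 km

13.9 km


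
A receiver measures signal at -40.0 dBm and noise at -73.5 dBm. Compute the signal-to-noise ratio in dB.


SNR = -40.0 - (-73.5) = 33.5 dB

33.5 dB


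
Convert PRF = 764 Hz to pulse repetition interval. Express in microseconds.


PRI = 1/764 = 0.0013089005 s = 1308.9 us

1308.9 us


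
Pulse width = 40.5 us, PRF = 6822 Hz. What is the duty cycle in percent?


DC = 40.5e-6 * 6822 * 100 = 27.63%

27.63%


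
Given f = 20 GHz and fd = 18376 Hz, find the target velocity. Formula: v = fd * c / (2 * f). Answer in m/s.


v = 18376 * 3e8 / (2 * 20000000000.0) = 137.8 m/s

137.8 m/s


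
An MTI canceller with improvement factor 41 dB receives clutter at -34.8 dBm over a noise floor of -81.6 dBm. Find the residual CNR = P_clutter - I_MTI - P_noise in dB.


CNR = -34.8 - 41 - (-81.6) = 5.8 dB

5.8 dB


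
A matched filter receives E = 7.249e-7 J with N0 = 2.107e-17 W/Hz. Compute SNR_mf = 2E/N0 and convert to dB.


SNR_lin = 2 * 7.249e-7 / 2.107e-17 = 6.881e10
SNR_dB = 10*log10(6.881e10) = 108.4 dB

108.4 dB


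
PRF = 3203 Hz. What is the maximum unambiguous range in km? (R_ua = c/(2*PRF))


R_ua = 3e8 / (2 * 3203) = 46831.1 m = 46.8 km

46.8 km


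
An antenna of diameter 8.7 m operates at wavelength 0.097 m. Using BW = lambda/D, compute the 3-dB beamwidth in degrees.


BW_rad = 0.097 / 8.7 = 0.011149
BW_deg = 0.64 degrees

0.64 degrees


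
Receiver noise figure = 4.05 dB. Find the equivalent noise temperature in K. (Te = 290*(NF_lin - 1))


NF_lin = 10^(4.05/10) = 2.540973
Te = 290 * (2.540973 - 1) = 446.9 K

446.9 K


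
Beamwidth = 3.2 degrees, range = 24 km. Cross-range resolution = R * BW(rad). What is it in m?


BW_rad = 0.055850536
CR = 24000 * 0.055850536 = 1340.4 m

1340.4 m


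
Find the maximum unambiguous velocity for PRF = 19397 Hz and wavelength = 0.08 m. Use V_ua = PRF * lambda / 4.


V_ua = 19397 * 0.08 / 4 = 387.9 m/s

387.9 m/s


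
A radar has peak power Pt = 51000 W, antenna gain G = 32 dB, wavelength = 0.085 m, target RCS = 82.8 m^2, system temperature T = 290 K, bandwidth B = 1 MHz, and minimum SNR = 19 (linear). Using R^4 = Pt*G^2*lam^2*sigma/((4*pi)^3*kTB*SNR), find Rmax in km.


G_lin = 10^(32/10) = 1584.893192
R^4 = 51000 * 1584.893192^2 * 0.085^2 * 82.8 / ((4*pi)^3 * 1.38e-23 * 290 * 1000000.0 * 19)
R^4 = 5.079e20 m^4
R_max = (5.079e20)^(1/4) = 150122.1 m = 150.1 km

150.1 km


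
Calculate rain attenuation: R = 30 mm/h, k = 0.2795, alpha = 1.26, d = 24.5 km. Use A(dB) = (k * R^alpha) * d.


gamma = 0.2795 * 30^1.26 = 20.302737 dB/km
A = 20.302737 * 24.5 = 497.42 dB

497.42 dB


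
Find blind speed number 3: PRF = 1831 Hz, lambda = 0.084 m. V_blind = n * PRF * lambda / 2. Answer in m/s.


V_blind = 3 * 1831 * 0.084 / 2 = 230.7 m/s

230.7 m/s


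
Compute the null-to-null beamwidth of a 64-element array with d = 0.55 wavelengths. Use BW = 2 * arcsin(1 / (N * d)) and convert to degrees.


1/(N*d) = 1/(64*0.55) = 0.028409
BW = 2*arcsin(0.028409) = 3.3 degrees

3.3 degrees


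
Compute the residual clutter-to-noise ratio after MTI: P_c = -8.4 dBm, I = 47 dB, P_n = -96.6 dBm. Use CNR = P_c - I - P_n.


CNR = -8.4 - 47 - (-96.6) = 41.2 dB

41.2 dB


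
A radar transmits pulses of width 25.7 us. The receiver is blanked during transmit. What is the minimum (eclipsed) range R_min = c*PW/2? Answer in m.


R_min = 3e8 * 25.7e-6 / 2 = 3855.0 m

3855.0 m


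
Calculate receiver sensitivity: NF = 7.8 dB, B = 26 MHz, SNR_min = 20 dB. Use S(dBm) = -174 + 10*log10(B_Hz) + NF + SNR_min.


10*log10(26000000.0) = 74.15
S = -174 + 74.15 + 7.8 + 20 = -72.1 dBm

-72.1 dBm


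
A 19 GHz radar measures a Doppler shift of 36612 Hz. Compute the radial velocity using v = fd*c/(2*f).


v = 36612 * 3e8 / (2 * 19000000000.0) = 289.0 m/s

289.0 m/s


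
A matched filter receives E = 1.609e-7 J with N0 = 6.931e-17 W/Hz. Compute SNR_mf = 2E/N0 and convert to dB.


SNR_lin = 2 * 1.609e-7 / 6.931e-17 = 4.643e9
SNR_dB = 10*log10(4.643e9) = 96.7 dB

96.7 dB


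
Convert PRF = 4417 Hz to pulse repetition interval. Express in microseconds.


PRI = 1/4417 = 0.000226398 s = 226.4 us

226.4 us


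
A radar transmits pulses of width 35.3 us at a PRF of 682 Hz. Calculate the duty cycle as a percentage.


DC = 35.3e-6 * 682 * 100 = 2.41%

2.41%


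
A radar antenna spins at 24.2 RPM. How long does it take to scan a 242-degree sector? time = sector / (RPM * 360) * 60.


t = 242 / (24.2 * 360) * 60 = 1.67 s

1.67 s


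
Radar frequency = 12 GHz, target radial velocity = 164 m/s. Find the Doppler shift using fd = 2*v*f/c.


fd = 2 * 164 * 12000000000.0 / 3e8 = 13120.0 Hz

13120.0 Hz


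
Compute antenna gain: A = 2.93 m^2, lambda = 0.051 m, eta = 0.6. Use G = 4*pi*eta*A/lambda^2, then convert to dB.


G_linear = 4*pi*0.6*2.93/0.051^2 = 8493.53
G_dB = 10*log10(8493.53) = 39.3 dB

39.3 dB


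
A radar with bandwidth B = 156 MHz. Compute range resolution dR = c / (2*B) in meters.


dR = 3e8 / (2 * 156000000.0) = 0.96 m

0.96 m


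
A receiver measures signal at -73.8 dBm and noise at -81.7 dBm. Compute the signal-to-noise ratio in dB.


SNR = -73.8 - (-81.7) = 7.9 dB

7.9 dB


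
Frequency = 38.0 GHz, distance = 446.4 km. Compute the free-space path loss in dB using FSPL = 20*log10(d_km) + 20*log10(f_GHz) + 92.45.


20*log10(446.4) = 52.99
20*log10(38.0) = 31.6
FSPL = 177.0 dB

177.0 dB


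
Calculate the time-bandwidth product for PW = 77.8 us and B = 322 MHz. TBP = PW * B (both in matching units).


TBP = 77.8 * 322 = 25051.6

25051.6


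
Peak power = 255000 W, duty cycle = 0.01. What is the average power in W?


P_avg = 255000 * 0.01 = 2550.0 W

2550.0 W


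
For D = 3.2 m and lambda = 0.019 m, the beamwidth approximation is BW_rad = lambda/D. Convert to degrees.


BW_rad = 0.019 / 3.2 = 0.005937
BW_deg = 0.34 degrees

0.34 degrees


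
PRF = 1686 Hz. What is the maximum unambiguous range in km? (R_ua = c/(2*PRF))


R_ua = 3e8 / (2 * 1686) = 88968.0 m = 89.0 km

89.0 km


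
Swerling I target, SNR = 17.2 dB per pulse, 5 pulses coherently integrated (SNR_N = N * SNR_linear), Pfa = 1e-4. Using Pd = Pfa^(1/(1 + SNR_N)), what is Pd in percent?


SNR_lin = 10^(17.2/10) = 52.48075
SNR_N = 5 * 52.48075 = 262.40375
1/(1 + SNR_N) = 1/263.40375 = 0.0037965
Pd = (1e-4)^0.0037965 = 0.96564
Pd = 96.6%

96.6%


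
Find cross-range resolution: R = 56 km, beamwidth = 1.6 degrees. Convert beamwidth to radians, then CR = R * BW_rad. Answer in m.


BW_rad = 0.027925268
CR = 56000 * 0.027925268 = 1563.8 m

1563.8 m


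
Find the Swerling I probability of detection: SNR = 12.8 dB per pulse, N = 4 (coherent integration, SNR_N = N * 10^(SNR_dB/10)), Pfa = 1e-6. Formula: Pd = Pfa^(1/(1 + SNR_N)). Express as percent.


SNR_lin = 10^(12.8/10) = 19.05461
SNR_N = 4 * 19.05461 = 76.21844
1/(1 + SNR_N) = 1/77.21844 = 0.0129503
Pd = (1e-6)^0.0129503 = 0.83618
Pd = 83.6%

83.6%


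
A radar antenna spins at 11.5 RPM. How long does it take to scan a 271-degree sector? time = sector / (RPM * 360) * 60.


t = 271 / (11.5 * 360) * 60 = 3.93 s

3.93 s


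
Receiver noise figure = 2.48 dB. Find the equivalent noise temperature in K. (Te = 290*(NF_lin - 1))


NF_lin = 10^(2.48/10) = 1.770109
Te = 290 * (1.770109 - 1) = 223.3 K

223.3 K


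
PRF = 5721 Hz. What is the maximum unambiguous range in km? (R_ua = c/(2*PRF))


R_ua = 3e8 / (2 * 5721) = 26219.2 m = 26.2 km

26.2 km


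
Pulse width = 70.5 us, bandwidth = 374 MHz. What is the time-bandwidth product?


TBP = 70.5 * 374 = 26367.0

26367.0


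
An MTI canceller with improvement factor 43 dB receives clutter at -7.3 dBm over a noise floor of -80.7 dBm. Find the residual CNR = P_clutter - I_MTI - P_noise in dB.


CNR = -7.3 - 43 - (-80.7) = 30.4 dB

30.4 dB


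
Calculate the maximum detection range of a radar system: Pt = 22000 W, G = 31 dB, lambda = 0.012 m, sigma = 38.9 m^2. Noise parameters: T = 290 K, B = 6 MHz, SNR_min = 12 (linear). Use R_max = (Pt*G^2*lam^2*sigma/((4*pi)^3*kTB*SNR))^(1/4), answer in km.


G_lin = 10^(31/10) = 1258.925412
R^4 = 22000 * 1258.925412^2 * 0.012^2 * 38.9 / ((4*pi)^3 * 1.38e-23 * 290 * 6000000.0 * 12)
R^4 = 3.41582e17 m^4
R_max = (3.41582e17)^(1/4) = 24175.4 m = 24.2 km

24.2 km


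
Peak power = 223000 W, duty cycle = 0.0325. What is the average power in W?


P_avg = 223000 * 0.0325 = 7247.5 W

7247.5 W


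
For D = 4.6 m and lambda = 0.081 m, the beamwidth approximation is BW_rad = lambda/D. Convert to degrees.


BW_rad = 0.081 / 4.6 = 0.017609
BW_deg = 1.01 degrees

1.01 degrees


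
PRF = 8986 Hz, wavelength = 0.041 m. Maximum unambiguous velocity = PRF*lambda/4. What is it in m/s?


V_ua = 8986 * 0.041 / 4 = 92.1 m/s

92.1 m/s


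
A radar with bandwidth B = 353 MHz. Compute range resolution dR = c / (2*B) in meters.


dR = 3e8 / (2 * 353000000.0) = 0.42 m

0.42 m


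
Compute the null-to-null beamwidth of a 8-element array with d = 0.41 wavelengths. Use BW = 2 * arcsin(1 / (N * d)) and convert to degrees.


1/(N*d) = 1/(8*0.41) = 0.304878
BW = 2*arcsin(0.304878) = 35.5 degrees

35.5 degrees


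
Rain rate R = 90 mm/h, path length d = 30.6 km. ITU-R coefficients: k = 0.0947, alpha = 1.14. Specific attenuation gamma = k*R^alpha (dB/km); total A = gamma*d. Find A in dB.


gamma = 0.0947 * 90^1.14 = 16.002449 dB/km
A = 16.002449 * 30.6 = 489.67 dB

489.67 dB


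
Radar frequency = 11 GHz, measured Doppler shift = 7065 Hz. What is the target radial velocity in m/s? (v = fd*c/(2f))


v = 7065 * 3e8 / (2 * 11000000000.0) = 96.3 m/s

96.3 m/s


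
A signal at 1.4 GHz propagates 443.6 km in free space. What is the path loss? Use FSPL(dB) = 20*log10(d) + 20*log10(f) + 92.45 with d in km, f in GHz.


20*log10(443.6) = 52.94
20*log10(1.4) = 2.92
FSPL = 148.3 dB

148.3 dB


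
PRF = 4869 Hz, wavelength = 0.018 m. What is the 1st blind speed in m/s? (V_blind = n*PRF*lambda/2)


V_blind = 1 * 4869 * 0.018 / 2 = 43.8 m/s

43.8 m/s


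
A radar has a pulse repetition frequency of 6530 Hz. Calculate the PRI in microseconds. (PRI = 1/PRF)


PRI = 1/6530 = 0.0001531394 s = 153.1 us

153.1 us


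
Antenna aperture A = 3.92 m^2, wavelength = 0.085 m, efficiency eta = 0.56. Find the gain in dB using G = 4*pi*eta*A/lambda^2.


G_linear = 4*pi*0.56*3.92/0.085^2 = 3818.09
G_dB = 10*log10(3818.09) = 35.8 dB

35.8 dB
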